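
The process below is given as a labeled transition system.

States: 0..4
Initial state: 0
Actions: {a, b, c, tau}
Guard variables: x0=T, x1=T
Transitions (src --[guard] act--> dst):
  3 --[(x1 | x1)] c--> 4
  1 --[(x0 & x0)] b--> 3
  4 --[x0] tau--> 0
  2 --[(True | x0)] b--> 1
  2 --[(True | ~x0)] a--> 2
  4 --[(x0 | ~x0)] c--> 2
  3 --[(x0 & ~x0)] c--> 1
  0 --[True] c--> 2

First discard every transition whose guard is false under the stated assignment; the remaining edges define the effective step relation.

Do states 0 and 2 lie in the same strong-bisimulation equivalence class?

Bisimulation quotient by refinement:
  π0 = {{0,1,2,3,4}}
  π1 = {{0,3},{1},{2},{4}}
  π2 = {{0},{1},{2},{3},{4}}
stable after 3 split(s): 5 block(s)
class of 0: {0}; class of 2: {2}

Answer: NOT BISIMILAR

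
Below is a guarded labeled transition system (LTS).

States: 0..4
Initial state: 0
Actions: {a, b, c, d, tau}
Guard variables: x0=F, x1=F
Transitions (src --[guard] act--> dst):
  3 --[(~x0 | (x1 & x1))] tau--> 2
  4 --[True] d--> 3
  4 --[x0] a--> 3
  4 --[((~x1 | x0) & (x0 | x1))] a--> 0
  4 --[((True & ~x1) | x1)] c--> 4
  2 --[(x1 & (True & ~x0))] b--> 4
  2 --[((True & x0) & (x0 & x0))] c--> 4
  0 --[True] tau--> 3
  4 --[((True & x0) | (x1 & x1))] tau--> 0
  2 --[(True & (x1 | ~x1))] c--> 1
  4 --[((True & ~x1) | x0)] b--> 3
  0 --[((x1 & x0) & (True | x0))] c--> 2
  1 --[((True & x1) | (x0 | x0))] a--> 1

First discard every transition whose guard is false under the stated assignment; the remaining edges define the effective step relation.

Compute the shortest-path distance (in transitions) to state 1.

Answer: 3

Working:
Layered search for 1:
  L0 = {0}
  L1 = {3}
  L2 = {2}
  L3 = {1}
1 enters at depth 3; path tau·tau·c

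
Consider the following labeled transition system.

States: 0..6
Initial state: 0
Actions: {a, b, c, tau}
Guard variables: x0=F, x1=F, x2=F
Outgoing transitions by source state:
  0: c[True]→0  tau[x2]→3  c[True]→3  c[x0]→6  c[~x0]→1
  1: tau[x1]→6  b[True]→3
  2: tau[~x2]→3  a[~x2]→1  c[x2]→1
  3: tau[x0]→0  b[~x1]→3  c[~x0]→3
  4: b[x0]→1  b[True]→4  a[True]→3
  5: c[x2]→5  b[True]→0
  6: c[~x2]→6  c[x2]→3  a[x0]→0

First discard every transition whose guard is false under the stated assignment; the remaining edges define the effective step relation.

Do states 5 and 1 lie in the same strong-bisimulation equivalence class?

Answer: NOT BISIMILAR

Working:
Compute ~ classes (split until stable):
  round 0: {{0,1,2,3,4,5,6}}
  round 1: {{0,6},{1,5},{2},{3},{4}}
  round 2: {{0},{1},{2},{3},{4},{5},{6}}
Fixed point at round 3; 7 class(es).
[5]={5}  [1]={1}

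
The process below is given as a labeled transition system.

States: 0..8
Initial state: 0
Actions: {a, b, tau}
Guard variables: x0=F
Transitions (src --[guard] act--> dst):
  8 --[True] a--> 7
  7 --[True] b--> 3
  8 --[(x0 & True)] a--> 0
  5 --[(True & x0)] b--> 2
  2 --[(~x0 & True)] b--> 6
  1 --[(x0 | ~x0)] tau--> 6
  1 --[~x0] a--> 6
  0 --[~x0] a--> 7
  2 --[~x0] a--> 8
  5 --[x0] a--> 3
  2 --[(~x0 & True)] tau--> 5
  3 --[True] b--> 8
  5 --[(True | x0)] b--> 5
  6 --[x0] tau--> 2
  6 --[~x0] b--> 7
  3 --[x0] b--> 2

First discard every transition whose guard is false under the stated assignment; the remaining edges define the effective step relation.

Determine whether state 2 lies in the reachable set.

Answer: UNREACHABLE

Trace:
After dropping false guards: 11 live edges.
depth 0: {0}
depth 1: {7}  now seen {0,7}
depth 2: {3}  now seen {0,3,7}
depth 3: {8}  now seen {0,3,7,8}
Reachable = {0,3,7,8}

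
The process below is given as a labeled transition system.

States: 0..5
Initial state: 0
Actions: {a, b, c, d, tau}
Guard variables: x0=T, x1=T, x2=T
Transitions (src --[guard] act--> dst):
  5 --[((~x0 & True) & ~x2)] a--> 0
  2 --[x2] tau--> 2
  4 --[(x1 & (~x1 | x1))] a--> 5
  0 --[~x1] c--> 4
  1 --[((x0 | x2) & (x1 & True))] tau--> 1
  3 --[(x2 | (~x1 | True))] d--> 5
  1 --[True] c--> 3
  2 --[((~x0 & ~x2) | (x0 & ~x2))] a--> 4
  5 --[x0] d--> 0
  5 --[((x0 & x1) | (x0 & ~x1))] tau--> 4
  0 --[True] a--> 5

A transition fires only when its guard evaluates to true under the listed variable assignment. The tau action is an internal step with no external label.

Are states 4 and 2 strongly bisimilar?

Answer: NOT BISIMILAR

Trace:
Compute ~ classes (split until stable):
  P[0] = {{0,1,2,3,4,5}}
  P[1] = {{0,4},{1},{2},{3},{5}}
Fixed point at round 2; 5 class(es).
[4]={0,4}  [2]={2}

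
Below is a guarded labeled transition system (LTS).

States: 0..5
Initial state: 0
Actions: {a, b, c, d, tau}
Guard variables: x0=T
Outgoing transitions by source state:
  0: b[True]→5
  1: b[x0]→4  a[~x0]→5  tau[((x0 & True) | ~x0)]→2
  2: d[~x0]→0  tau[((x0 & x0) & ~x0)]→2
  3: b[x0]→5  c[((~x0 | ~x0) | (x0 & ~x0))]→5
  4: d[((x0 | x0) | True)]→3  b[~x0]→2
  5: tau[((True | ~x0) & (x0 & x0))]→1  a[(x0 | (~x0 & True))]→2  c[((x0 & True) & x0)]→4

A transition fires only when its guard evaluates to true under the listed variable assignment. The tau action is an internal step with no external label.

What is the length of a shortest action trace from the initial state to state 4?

Answer: 2

Working:
Layered search for 4:
  depth 0: {0}
  depth 1: {5}
  depth 2: {1,2,4}
first hit 4 at d=2 via b·c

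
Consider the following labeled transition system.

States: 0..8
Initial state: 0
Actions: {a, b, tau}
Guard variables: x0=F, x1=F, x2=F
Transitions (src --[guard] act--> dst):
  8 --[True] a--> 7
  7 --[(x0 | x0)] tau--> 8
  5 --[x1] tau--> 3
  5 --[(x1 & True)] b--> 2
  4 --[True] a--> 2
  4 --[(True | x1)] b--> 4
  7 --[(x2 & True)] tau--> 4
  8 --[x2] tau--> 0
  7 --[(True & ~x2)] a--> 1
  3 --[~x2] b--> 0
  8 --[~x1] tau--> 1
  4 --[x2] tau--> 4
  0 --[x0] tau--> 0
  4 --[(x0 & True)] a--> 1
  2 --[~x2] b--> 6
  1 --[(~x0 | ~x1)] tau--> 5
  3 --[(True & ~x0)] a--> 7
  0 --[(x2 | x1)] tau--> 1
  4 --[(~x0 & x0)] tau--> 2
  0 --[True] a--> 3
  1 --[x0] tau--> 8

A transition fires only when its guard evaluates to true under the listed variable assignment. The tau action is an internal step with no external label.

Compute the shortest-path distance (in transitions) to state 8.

Breadth-first toward 8:
  depth 0: {0}
  depth 1: {3}
  depth 2: {7}
  depth 3: {1}
  depth 4: {5}
8 never appears.

Answer: UNREACHABLE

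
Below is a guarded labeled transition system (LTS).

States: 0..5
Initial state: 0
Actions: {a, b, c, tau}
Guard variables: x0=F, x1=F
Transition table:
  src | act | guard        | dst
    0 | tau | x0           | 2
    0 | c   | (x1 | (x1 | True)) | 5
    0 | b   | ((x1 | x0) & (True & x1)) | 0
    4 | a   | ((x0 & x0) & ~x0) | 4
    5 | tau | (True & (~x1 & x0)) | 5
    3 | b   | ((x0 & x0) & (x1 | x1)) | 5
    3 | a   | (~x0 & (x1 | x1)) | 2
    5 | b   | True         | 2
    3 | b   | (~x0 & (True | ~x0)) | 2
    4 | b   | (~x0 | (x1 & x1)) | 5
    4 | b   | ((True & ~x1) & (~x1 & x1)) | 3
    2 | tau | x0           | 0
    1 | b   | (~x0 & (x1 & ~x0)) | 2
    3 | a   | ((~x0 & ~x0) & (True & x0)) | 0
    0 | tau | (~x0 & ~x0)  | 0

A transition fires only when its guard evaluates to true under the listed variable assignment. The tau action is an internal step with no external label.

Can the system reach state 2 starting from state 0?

Answer: REACHABLE

Trace:
5 transition(s) survive guard evaluation.
L0 = {0}
L1 = {5}  total {0,5}
L2 = {2}  total {0,2,5}
Reach set: {0,2,5}
Path to 2: c·b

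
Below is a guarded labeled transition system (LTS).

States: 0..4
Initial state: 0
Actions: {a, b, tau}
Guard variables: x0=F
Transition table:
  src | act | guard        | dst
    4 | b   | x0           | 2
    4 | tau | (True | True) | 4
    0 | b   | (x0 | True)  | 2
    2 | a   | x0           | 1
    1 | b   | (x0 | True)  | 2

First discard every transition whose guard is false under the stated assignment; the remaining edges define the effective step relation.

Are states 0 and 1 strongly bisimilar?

Bisimulation quotient by refinement:
  P[0] = {{0,1,2,3,4}}
  P[1] = {{0,1},{2,3},{4}}
3 equivalence class(es) (converged in 2)
[0]={0,1}  [1]={0,1}

Answer: BISIMILAR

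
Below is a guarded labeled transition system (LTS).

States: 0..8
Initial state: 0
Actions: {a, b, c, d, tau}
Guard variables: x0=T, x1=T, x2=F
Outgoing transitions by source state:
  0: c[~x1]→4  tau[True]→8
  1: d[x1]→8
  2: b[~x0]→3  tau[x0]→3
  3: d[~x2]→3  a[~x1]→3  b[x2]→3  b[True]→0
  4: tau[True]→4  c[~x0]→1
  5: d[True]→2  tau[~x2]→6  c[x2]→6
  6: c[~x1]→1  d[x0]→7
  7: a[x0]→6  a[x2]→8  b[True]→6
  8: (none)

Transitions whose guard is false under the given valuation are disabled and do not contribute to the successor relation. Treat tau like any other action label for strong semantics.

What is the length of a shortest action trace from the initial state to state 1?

Breadth-first toward 1:
  depth 0: {0}
  depth 1: {8}
1 never appears.

Answer: UNREACHABLE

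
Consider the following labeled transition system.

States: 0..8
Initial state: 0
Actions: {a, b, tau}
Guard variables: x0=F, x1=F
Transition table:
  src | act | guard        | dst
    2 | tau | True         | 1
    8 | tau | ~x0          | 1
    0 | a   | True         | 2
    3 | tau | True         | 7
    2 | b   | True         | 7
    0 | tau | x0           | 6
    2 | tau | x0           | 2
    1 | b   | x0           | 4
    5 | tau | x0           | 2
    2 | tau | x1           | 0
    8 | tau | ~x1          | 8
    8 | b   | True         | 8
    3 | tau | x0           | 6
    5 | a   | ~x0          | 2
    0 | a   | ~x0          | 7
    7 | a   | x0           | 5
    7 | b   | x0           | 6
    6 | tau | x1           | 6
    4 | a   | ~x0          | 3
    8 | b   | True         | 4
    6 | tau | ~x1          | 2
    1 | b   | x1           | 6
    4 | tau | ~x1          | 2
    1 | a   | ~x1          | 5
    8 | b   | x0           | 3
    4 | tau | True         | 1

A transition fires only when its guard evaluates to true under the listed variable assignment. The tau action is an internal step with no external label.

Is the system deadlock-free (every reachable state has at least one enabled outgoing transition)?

Reach set: {0,1,2,5,7}
  0: a→2  a→7  [deg 2]
  1: a→5  [deg 1]
  2: b→7  tau→1  [deg 2]
  5: a→2  [deg 1]
  7: ∅  [deadlock]
witness 7: a

Answer: DEADLOCK at state 7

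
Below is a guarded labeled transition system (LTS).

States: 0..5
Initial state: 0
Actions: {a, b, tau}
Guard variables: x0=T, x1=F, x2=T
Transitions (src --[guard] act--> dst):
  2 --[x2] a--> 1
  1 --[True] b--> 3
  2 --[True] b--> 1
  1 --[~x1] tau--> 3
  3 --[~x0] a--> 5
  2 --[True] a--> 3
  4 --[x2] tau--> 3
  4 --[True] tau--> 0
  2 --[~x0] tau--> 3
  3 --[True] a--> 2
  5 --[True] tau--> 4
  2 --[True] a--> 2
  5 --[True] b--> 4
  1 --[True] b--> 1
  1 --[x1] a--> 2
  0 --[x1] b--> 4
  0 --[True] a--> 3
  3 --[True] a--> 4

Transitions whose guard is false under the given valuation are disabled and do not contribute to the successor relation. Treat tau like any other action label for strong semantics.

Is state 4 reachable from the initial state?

After dropping false guards: 14 live edges.
L0 = {0}
L1 = {3}  now seen {0,3}
L2 = {2,4}  now seen {0,2,3,4}
L3 = {1}  now seen {0,1,2,3,4}
Reachable = {0,1,2,3,4}
Path to 4: a·a

Answer: REACHABLE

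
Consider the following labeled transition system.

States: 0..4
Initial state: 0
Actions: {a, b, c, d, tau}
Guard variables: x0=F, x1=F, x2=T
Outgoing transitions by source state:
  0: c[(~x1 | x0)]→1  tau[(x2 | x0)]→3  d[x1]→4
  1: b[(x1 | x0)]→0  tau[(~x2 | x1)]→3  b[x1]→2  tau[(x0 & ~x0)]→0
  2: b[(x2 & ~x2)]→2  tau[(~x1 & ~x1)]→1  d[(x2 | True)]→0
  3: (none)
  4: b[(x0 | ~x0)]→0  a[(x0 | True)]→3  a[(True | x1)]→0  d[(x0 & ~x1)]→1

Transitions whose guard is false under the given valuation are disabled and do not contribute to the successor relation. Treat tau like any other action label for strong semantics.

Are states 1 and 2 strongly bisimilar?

Refine partition for ~:
  round 0: {{0,1,2,3,4}}
  round 1: {{0},{1,3},{2},{4}}
4 equivalence class(es) (converged in 2)
class of 1: {1,3}; class of 2: {2}

Answer: NOT BISIMILAR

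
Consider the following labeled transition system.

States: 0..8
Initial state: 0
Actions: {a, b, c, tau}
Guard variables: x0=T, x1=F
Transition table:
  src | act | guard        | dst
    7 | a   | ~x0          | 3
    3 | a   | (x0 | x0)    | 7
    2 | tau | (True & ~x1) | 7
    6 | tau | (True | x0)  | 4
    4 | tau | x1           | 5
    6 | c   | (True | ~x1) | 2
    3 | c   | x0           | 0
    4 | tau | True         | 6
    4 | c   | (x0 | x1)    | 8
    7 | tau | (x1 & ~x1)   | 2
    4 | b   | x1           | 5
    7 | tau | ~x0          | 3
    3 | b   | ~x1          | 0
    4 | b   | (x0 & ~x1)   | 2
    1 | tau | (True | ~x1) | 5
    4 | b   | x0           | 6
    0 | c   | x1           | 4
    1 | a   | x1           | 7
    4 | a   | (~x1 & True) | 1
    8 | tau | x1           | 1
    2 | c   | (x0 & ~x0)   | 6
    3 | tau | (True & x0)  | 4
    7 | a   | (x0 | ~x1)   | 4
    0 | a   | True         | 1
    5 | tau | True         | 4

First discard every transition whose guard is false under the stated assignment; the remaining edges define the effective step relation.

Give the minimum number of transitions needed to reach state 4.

Breadth-first toward 4:
  depth 0: {0}
  depth 1: {1}
  depth 2: {5}
  depth 3: {4}
first hit 4 at d=3 via a·tau·tau

Answer: 3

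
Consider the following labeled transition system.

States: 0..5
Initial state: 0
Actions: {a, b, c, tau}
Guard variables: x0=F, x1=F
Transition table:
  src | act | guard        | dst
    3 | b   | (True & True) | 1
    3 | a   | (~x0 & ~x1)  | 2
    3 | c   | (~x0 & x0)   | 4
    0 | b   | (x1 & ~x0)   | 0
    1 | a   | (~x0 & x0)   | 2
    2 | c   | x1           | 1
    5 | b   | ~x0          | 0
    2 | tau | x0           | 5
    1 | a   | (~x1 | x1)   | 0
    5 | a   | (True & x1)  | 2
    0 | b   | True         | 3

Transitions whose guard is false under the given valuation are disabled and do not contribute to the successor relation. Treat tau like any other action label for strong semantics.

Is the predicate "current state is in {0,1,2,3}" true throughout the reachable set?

Allowed set {0,1,2,3}
Reachable = {0,1,2,3}
  0: ok
  1: ok
  2: ok
  3: ok

Answer: INVARIANT HOLDS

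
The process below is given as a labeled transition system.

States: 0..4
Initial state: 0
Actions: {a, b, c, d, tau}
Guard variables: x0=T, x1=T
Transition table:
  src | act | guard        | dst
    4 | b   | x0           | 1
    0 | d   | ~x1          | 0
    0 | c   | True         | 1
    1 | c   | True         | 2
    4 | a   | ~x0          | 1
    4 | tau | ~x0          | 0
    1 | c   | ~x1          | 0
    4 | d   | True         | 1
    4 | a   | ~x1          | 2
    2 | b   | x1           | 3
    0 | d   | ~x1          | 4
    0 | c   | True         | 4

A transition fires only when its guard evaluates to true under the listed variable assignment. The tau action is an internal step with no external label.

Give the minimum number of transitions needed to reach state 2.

Answer: 2

Analysis:
Breadth-first toward 2:
  L0 = {0}
  L1 = {1,4}
  L2 = {2}
first hit 2 at d=2 via c·c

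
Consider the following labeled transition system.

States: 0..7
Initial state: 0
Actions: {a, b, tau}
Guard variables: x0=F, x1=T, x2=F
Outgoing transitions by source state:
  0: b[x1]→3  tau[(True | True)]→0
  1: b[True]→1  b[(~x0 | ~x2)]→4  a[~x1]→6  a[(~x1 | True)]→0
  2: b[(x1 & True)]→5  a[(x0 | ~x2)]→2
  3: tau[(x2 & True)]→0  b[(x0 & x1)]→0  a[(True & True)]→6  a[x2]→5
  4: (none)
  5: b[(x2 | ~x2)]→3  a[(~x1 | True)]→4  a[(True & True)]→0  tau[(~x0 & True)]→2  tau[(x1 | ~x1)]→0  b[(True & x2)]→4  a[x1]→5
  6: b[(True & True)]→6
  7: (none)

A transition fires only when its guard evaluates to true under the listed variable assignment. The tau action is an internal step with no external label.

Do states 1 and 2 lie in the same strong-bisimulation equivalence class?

Bisimulation quotient by refinement:
  π0 = {{0,1,2,3,4,5,6,7}}
  π1 = {{0},{1,2},{3},{4,7},{5},{6}}
  π2 = {{0},{1},{2},{3},{4,7},{5},{6}}
stable after 3 split(s): 7 block(s)
[1]={1}  [2]={2}

Answer: NOT BISIMILAR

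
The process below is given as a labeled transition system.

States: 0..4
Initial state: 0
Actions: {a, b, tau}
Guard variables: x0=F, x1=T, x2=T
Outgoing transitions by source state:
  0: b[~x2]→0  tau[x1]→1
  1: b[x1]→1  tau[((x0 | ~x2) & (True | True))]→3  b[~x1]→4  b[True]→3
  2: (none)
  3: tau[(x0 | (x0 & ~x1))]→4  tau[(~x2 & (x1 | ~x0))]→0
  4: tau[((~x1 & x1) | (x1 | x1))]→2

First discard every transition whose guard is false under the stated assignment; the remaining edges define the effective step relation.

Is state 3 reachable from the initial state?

Answer: REACHABLE

Trace:
Guard filter leaves 4 enabled edge(s).
depth 0: {0}
depth 1: {1}  now seen {0,1}
depth 2: {3}  now seen {0,1,3}
Reachable = {0,1,3}
witness 3: tau·b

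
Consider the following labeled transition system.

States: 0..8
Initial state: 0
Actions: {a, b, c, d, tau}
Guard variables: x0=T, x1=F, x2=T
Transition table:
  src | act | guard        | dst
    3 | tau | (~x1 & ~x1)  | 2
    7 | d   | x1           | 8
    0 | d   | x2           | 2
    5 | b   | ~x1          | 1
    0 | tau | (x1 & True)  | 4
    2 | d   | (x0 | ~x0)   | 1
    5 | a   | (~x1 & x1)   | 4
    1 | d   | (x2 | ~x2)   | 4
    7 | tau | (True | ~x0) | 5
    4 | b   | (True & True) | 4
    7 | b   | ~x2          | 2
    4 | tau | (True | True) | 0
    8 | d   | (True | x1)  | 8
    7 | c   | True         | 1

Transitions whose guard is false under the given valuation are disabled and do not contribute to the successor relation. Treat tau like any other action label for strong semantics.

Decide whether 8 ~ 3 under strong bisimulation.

Bisimulation quotient by refinement:
  round 0: {{0,1,2,3,4,5,6,7,8}}
  round 1: {{0,1,2,8},{3},{4},{5},{6},{7}}
  round 2: {{0,2,8},{1},{3},{4},{5},{6},{7}}
  round 3: {{0,8},{1},{2},{3},{4},{5},{6},{7}}
  round 4: {{0},{1},{2},{3},{4},{5},{6},{7},{8}}
9 equivalence class(es) (converged in 5)
[8]={8}  [3]={3}

Answer: NOT BISIMILAR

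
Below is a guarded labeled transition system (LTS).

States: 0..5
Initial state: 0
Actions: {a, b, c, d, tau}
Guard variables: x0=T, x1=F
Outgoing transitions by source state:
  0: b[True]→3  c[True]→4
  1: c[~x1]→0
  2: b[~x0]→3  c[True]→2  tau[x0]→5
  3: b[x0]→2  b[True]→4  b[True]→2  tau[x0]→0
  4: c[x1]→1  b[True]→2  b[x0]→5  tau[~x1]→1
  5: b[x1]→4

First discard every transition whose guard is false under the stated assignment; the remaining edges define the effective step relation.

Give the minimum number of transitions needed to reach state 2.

Answer: 2

Analysis:
BFS to 2:
  depth 0: {0}
  depth 1: {3,4}
  depth 2: {1,2,5}
depth(2)=2, e.g. b·b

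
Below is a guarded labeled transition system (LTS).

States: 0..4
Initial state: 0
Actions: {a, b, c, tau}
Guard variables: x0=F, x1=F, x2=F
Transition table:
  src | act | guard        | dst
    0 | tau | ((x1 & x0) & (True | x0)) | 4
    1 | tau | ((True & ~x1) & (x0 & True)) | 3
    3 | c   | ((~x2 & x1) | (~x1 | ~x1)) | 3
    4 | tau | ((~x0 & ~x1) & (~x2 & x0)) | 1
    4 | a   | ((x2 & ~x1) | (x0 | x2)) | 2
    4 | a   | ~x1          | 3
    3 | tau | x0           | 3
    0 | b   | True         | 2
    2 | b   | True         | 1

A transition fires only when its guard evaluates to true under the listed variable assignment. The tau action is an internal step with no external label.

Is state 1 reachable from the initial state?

After dropping false guards: 4 live edges.
L0 = {0}
L1 = {2}  now seen {0,2}
L2 = {1}  now seen {0,1,2}
Reach set: {0,1,2}
trace reaching 1: b·b

Answer: REACHABLE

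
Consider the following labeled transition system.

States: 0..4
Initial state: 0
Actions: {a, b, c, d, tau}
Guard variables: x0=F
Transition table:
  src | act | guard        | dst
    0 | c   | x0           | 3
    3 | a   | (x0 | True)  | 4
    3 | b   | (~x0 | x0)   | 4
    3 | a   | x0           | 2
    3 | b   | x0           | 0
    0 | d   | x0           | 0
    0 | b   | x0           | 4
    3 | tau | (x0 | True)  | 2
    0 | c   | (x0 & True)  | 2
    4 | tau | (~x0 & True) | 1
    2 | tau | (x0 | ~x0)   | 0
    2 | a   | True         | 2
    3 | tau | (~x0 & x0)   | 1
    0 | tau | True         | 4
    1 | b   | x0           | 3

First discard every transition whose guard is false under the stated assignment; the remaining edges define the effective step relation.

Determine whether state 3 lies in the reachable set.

After dropping false guards: 7 live edges.
L0 = {0}
L1 = {4}  now seen {0,4}
L2 = {1}  now seen {0,1,4}
Reach set: {0,1,4}

Answer: UNREACHABLE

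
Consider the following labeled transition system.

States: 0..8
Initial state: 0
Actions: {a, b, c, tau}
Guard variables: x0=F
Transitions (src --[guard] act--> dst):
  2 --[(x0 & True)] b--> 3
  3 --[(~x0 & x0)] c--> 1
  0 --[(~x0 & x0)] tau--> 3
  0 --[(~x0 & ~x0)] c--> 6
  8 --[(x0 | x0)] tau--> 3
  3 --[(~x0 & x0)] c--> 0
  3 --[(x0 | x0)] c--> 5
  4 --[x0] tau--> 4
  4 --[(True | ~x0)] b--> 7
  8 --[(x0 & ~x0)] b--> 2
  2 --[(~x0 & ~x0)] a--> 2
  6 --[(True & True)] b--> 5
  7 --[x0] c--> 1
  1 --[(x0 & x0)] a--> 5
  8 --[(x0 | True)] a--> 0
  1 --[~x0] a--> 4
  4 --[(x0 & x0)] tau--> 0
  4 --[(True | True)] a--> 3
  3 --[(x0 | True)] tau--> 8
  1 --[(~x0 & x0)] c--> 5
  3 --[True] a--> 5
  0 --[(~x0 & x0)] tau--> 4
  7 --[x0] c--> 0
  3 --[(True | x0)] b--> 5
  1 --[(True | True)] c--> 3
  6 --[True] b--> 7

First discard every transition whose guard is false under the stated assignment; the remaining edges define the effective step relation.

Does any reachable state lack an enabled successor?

Answer: DEADLOCK at state 5

Working:
Reach set: {0,5,6,7}
  0: c→6  [deg 1]
  5: ∅  [STUCK]
  6: b→5  b→7  [deg 2]
  7: ∅  [STUCK]
trace reaching 5: c·b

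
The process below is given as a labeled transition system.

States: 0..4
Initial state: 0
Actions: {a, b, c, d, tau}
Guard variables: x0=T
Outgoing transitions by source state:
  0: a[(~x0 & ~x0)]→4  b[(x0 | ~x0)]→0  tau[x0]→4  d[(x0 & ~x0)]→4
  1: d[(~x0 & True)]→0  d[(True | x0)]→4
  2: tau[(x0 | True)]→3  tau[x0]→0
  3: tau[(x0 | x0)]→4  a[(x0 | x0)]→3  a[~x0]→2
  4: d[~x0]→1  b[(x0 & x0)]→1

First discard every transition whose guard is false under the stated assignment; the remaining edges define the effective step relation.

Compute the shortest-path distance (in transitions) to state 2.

Answer: UNREACHABLE

Working:
BFS to 2:
  depth 0: {0}
  depth 1: {4}
  depth 2: {1}
2 never appears.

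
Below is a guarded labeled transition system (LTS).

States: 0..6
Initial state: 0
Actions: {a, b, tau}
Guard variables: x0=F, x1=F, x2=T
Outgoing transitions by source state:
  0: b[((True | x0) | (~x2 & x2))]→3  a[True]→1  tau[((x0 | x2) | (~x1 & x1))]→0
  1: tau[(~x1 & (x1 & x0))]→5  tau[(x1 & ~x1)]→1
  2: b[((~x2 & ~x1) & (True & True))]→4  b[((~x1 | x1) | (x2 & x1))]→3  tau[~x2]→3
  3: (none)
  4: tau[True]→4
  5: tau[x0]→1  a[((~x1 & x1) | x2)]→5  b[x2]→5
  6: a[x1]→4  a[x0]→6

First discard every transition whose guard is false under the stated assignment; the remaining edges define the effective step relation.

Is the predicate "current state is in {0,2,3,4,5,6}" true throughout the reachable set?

Answer: INVARIANT VIOLATED at state 1

Trace:
Safe = {0,2,3,4,5,6}
Reachable = {0,1,3}
  0: ✓
  1: VIOLATES
  3: ✓
reach 1 via a — violates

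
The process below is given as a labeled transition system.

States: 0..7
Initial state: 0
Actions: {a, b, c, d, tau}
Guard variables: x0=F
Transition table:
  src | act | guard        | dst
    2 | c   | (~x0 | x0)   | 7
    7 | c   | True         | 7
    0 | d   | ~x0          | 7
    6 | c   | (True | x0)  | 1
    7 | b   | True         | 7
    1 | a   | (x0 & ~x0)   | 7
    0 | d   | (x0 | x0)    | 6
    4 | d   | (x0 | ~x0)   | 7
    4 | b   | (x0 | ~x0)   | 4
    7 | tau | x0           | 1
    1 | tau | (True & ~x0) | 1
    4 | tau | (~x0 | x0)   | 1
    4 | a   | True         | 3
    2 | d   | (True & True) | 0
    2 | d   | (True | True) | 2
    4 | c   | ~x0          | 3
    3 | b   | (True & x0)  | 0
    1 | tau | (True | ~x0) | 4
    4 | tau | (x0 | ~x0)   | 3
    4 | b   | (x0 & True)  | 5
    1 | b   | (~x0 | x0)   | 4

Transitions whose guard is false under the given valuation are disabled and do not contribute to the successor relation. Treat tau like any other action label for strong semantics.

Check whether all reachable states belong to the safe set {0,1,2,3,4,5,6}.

Answer: INVARIANT VIOLATED at state 7

Working:
Inv-set: {0,1,2,3,4,5,6}
R = {0,7}
  0: ✓
  7: VIOLATES
witness against invariant: d → 7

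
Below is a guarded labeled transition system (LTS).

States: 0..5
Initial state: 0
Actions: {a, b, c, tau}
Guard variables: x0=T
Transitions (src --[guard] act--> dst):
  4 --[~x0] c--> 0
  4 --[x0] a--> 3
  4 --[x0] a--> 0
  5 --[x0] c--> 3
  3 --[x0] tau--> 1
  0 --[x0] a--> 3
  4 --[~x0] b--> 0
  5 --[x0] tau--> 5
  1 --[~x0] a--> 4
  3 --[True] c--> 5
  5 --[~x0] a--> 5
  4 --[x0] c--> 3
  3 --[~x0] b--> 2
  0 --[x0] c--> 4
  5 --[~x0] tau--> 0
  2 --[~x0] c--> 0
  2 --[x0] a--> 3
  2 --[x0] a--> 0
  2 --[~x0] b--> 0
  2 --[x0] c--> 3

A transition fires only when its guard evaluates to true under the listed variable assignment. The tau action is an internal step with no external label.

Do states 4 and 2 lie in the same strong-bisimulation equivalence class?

Refine partition for ~:
  π0 = {{0,1,2,3,4,5}}
  π1 = {{0,2,4},{1},{3,5}}
  π2 = {{0},{1},{2,4},{3},{5}}
5 equivalence class(es) (converged in 3)
4∈{2,4}, 2∈{2,4}

Answer: BISIMILAR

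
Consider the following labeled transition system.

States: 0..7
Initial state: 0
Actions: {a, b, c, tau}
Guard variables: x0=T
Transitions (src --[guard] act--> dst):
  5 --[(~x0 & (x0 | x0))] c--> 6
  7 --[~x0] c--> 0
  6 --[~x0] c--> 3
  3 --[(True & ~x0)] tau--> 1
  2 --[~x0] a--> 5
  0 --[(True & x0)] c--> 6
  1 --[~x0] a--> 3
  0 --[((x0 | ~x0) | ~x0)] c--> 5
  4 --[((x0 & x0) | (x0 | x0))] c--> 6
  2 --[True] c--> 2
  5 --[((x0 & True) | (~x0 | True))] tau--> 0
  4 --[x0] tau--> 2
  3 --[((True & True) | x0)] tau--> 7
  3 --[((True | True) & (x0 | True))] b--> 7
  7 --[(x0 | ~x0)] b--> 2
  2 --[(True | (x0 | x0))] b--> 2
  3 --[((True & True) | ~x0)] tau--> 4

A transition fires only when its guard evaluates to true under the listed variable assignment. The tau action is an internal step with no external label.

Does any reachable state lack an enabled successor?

Reachable = {0,5,6}
  0: c→5  c→6  [2 exit(s)]
  5: tau→0  [1 exit(s)]
  6: ∅  [no exit]
witness 6: c

Answer: DEADLOCK at state 6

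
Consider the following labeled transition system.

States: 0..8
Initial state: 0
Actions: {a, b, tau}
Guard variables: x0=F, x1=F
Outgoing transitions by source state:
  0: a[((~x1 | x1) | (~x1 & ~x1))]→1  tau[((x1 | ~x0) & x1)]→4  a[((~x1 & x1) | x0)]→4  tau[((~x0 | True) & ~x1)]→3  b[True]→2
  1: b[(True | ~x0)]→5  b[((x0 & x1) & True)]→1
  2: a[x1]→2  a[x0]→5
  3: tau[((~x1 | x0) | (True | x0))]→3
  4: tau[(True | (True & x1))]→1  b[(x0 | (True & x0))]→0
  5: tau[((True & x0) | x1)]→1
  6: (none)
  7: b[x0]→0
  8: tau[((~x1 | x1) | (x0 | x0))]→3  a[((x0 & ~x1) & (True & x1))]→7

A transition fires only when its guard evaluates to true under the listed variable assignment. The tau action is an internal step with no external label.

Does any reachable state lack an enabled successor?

Answer: DEADLOCK at state 2

Analysis:
Reach set: {0,1,2,3,5}
  0: a→1  b→2  tau→3  [deg 3]
  1: b→5  [deg 1]
  2: ∅  [deadlock]
  3: tau→3  [deg 1]
  5: ∅  [deadlock]
Path to 2: b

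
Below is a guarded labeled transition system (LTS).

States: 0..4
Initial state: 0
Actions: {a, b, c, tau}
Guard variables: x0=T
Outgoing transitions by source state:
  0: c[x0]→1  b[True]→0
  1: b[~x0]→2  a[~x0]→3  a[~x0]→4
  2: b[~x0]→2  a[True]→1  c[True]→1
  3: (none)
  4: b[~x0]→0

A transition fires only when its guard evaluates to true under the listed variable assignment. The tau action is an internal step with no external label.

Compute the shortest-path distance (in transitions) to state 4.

Breadth-first toward 4:
  L0 = {0}
  L1 = {1}
4 never appears.

Answer: UNREACHABLE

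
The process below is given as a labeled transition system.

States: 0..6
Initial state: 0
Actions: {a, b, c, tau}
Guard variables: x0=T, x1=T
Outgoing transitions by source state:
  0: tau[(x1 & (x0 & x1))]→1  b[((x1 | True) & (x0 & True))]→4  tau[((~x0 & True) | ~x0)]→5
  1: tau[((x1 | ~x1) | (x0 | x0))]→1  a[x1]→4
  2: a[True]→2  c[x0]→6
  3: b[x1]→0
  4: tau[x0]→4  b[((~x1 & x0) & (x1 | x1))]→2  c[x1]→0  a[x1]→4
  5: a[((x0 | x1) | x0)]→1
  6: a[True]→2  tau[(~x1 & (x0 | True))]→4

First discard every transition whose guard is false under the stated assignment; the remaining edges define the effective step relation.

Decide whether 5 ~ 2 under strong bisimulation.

Answer: NOT BISIMILAR

Working:
Refine partition for ~:
  round 0: {{0,1,2,3,4,5,6}}
  round 1: {{0},{1},{2},{3},{4},{5,6}}
  round 2: {{0},{1},{2},{3},{4},{5},{6}}
Fixed point at round 3; 7 class(es).
[5]={5}  [2]={2}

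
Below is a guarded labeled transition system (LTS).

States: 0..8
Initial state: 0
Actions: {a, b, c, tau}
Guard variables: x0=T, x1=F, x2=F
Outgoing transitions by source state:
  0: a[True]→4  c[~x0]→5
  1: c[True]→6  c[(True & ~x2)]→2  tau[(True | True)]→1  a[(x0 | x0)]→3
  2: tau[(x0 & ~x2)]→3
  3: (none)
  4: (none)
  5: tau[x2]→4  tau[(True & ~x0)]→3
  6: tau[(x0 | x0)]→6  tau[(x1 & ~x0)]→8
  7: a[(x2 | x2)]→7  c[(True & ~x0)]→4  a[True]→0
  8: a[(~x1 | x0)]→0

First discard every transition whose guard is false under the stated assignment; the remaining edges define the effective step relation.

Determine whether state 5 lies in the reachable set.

Guard filter leaves 9 enabled edge(s).
Layer 0: {0}
Layer 1: {4}  total {0,4}
Reach set: {0,4}

Answer: UNREACHABLE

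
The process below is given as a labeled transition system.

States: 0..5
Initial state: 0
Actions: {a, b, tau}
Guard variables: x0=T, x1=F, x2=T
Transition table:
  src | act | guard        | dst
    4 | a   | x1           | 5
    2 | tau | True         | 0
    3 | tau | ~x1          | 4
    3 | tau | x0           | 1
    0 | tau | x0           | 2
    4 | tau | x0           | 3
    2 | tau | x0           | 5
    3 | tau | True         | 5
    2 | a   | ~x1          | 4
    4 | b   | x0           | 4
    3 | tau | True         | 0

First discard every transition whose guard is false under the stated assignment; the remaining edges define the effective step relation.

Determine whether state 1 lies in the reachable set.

Answer: REACHABLE

Trace:
Guard filter leaves 10 enabled edge(s).
depth 0: {0}
depth 1: {2}  total {0,2}
depth 2: {4,5}  total {0,2,4,5}
depth 3: {3}  total {0,2,3,4,5}
depth 4: {1}  total {0,1,2,3,4,5}
R = {0,1,2,3,4,5}
Path to 1: tau·a·tau·tau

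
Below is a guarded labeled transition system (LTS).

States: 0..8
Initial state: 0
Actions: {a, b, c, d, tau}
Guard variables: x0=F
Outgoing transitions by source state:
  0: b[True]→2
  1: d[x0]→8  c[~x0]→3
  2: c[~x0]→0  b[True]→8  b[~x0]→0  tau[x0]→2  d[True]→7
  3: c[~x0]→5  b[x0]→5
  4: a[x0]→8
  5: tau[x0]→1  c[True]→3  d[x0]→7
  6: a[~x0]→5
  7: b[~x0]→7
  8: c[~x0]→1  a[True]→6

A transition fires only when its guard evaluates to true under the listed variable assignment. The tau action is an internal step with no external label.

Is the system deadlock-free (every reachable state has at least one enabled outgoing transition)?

R = {0,1,2,3,5,6,7,8}
  0: b→2  [1 out]
  1: c→3  [1 out]
  2: b→0  b→8  c→0  d→7  [4 out]
  3: c→5  [1 out]
  5: c→3  [1 out]
  6: a→5  [1 out]
  7: b→7  [1 out]
  8: a→6  c→1  [2 out]

Answer: DEADLOCK-FREE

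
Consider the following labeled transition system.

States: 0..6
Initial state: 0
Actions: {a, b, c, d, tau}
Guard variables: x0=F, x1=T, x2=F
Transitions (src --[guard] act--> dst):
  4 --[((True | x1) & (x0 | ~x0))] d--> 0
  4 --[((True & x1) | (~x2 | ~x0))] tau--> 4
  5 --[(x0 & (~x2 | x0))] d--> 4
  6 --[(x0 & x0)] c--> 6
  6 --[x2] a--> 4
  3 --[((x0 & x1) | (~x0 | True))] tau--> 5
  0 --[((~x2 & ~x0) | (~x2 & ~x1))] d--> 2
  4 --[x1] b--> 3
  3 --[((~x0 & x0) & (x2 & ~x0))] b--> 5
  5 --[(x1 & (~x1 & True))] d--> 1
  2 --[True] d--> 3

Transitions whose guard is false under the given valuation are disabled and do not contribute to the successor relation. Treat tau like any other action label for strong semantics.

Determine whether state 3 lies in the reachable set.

Answer: REACHABLE

Analysis:
Guard filter leaves 6 enabled edge(s).
depth 0: {0}
depth 1: {2}  now seen {0,2}
depth 2: {3}  now seen {0,2,3}
depth 3: {5}  now seen {0,2,3,5}
R = {0,2,3,5}
trace reaching 3: d·d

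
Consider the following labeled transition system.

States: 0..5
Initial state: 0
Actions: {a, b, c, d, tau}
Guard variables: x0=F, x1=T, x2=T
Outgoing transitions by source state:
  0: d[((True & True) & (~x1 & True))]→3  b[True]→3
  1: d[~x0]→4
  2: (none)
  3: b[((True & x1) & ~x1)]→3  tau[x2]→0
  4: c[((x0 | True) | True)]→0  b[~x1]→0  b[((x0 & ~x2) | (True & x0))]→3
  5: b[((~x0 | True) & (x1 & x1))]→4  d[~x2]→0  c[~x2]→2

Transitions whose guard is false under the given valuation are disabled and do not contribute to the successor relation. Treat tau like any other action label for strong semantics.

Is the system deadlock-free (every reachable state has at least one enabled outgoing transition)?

Reach set: {0,3}
  0: b→3  [1 exit(s)]
  3: tau→0  [1 exit(s)]

Answer: DEADLOCK-FREE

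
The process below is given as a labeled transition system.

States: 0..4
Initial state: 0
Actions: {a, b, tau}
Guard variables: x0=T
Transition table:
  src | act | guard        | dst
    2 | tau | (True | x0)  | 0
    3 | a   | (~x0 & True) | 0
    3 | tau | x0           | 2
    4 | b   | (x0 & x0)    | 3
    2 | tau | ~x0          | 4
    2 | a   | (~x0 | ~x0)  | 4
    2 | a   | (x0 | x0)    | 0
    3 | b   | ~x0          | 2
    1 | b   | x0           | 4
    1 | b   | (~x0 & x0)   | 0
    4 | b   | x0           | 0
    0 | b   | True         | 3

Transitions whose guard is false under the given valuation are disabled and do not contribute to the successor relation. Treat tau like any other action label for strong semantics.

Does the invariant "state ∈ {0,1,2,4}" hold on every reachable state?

Inv-set: {0,1,2,4}
Reachable = {0,2,3}
  0: ✓
  2: ✓
  3: ✗ unsafe
counterexample path to 3: b

Answer: INVARIANT VIOLATED at state 3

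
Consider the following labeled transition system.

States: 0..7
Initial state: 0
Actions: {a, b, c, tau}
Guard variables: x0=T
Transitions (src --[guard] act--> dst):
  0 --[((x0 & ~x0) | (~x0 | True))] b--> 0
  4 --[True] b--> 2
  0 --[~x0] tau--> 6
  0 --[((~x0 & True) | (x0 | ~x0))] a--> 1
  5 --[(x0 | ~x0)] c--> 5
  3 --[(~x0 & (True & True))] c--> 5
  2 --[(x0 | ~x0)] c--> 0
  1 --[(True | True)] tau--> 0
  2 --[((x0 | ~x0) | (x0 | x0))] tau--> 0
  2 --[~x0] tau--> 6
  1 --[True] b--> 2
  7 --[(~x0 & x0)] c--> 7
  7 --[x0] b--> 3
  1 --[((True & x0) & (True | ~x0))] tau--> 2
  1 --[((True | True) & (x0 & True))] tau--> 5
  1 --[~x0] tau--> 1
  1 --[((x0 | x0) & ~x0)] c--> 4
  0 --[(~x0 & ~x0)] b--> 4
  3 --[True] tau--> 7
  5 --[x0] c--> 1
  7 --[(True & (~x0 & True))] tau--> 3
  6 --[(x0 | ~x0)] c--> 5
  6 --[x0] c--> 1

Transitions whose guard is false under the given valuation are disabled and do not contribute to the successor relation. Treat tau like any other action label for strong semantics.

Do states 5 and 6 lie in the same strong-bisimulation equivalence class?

Answer: BISIMILAR

Working:
Compute ~ classes (split until stable):
  P[0] = {{0,1,2,3,4,5,6,7}}
  P[1] = {{0},{1},{2},{3},{4,7},{5,6}}
  P[2] = {{0},{1},{2},{3},{4},{5,6},{7}}
stable after 3 split(s): 7 block(s)
5∈{5,6}, 6∈{5,6}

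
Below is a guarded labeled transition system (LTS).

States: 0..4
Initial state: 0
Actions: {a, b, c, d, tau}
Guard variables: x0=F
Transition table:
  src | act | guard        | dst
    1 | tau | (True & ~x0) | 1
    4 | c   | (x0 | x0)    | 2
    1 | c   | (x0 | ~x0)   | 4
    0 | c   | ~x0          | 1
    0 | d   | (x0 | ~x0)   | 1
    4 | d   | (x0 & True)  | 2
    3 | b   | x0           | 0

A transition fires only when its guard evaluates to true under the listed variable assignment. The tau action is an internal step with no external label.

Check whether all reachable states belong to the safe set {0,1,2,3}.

Inv-set: {0,1,2,3}
R = {0,1,4}
  0: ✓
  1: ✓
  4: outside
counterexample path to 4: c·c

Answer: INVARIANT VIOLATED at state 4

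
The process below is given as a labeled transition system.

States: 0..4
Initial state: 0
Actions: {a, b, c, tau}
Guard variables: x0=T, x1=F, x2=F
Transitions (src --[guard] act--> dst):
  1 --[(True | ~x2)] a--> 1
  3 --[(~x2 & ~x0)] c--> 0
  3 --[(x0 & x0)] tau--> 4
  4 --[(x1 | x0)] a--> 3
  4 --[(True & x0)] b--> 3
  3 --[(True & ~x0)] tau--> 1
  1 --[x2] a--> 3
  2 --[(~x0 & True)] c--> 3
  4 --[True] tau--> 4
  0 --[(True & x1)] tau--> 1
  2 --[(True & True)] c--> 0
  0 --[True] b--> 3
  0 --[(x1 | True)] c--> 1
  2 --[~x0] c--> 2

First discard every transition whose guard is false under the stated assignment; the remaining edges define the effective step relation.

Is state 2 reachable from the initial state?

Answer: UNREACHABLE

Working:
8 transition(s) survive guard evaluation.
L0 = {0}
L1 = {1,3}  now seen {0,1,3}
L2 = {4}  now seen {0,1,3,4}
R = {0,1,3,4}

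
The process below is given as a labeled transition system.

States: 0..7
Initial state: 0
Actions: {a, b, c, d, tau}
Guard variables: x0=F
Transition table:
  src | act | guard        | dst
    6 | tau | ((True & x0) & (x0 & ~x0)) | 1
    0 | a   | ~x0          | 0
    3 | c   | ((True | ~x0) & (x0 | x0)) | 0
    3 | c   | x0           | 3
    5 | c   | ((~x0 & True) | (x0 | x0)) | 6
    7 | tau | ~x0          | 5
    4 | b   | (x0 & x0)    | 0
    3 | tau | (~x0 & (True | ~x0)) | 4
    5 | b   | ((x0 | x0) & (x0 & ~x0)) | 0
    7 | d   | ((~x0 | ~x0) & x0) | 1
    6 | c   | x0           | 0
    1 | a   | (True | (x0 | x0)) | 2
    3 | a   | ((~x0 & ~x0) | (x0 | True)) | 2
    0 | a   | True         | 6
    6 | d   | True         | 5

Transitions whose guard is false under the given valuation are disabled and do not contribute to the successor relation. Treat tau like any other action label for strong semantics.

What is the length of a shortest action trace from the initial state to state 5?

Answer: 2

Trace:
Layered search for 5:
  depth 0: {0}
  depth 1: {6}
  depth 2: {5}
first hit 5 at d=2 via a·d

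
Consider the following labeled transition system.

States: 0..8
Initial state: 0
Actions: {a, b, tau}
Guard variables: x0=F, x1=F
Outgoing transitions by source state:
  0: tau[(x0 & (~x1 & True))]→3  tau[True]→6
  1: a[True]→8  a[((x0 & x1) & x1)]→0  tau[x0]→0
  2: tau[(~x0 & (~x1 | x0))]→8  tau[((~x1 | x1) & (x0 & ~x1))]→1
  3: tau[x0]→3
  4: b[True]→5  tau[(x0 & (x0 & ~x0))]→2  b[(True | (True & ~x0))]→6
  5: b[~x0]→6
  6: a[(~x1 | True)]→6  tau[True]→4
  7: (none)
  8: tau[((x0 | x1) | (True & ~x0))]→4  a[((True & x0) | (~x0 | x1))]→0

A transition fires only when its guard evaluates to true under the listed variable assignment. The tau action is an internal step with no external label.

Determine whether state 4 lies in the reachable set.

Answer: REACHABLE

Trace:
After dropping false guards: 10 live edges.
depth 0: {0}
depth 1: {6}  cumulative {0,6}
depth 2: {4}  cumulative {0,4,6}
depth 3: {5}  cumulative {0,4,5,6}
Reachable = {0,4,5,6}
Path to 4: tau·tau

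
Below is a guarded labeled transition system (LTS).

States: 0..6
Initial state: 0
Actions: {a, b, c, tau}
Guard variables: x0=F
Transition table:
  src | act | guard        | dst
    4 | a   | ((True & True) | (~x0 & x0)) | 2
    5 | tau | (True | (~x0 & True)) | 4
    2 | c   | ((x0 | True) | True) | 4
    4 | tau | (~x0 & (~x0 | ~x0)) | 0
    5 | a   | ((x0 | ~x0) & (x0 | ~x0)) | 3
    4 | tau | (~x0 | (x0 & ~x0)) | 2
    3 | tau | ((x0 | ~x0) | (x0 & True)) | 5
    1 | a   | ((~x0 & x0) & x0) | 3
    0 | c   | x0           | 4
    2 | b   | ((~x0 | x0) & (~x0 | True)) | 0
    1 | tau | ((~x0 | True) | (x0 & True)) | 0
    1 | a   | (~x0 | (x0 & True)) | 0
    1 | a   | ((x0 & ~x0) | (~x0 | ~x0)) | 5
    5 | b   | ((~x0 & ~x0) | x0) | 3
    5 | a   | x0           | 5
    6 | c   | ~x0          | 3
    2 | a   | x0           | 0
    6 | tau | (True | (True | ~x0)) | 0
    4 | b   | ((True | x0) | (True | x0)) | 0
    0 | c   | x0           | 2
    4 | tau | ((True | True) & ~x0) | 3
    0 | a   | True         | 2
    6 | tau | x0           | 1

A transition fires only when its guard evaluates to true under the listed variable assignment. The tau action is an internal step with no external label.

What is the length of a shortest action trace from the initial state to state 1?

Answer: UNREACHABLE

Analysis:
BFS to 1:
  L0 = {0}
  L1 = {2}
  L2 = {4}
  L3 = {3}
  L4 = {5}
1 never appears.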